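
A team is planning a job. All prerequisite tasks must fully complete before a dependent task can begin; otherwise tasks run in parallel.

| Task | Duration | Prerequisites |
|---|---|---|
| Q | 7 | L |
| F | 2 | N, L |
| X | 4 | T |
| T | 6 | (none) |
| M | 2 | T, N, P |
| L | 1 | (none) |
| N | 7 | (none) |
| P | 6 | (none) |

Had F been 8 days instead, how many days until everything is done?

15

Baseline: T→X = 6+4 = 10 → 10 days.
F is off the critical path — its longest chain is 9 days, giving 1 of slack.
The binding chain switches to N→F = 7+8 = 15; finish 15 days.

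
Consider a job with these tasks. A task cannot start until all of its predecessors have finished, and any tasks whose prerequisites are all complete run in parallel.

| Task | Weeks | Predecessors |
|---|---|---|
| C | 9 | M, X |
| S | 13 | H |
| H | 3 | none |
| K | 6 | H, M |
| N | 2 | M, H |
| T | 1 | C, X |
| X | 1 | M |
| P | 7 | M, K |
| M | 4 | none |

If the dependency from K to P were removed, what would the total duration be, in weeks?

Original critical path: M→K→P = 4+6+7 = 17 ⇒ 17 weeks.
Without K→P, P's earliest start moves from 10 to 4.
New critical path: H→S = 3+13 = 16 ⇒ 16 weeks.

16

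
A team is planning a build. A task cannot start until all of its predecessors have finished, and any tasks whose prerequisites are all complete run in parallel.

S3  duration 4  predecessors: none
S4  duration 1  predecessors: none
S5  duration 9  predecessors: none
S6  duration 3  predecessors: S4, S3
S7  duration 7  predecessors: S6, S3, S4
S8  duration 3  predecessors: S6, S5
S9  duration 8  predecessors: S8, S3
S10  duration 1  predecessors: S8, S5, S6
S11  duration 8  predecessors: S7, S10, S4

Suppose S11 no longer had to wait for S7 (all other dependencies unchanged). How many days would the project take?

21

Before: longest chain S3→S6→S7→S11 = 4+3+7+8 = 22, finish 22.
Without S7→S11, S11's earliest start moves from 14 to 13.
The longest chain is now S5→S8→S10→S11 = 9+3+1+8 = 21, so the project takes 21 days.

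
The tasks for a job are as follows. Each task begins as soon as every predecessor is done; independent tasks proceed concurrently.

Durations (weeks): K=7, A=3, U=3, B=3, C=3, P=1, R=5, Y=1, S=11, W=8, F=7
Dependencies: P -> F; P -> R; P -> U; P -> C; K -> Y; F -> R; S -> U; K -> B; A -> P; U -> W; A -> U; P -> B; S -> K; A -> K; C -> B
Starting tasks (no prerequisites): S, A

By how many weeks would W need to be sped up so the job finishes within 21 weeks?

Current finish: 22 weeks; target: 21.
W is on every critical path, so each week cut from W cuts the finish by one (this holds down to a finish of 21).
Need 22 − 21 = 1 week off W → W becomes 7 weeks, finish becomes 21.

1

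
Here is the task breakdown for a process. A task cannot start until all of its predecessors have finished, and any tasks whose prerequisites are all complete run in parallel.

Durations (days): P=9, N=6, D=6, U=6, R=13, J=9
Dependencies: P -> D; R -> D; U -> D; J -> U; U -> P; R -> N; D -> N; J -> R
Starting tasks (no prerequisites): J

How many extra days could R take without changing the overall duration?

J→U→P→D→N = 9+6+9+6+6 = 36 sets the makespan at 36 days.
R finishes as early as 22 and must finish by 24.
Float = 36 − 34 = 2.

2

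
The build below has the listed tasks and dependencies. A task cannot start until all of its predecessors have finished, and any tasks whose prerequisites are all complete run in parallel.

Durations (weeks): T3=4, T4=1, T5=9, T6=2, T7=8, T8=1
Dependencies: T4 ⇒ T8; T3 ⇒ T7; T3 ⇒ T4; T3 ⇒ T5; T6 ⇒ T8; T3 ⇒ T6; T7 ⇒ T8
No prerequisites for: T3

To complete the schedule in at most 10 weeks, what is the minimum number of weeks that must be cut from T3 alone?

Current finish: 13 weeks; target: 10.
T3 is on every critical path, so each week cut from T3 cuts the finish by one (this holds down to a finish of 10).
Need 13 − 10 = 3 weeks off T3 → T3 becomes 1 week, finish becomes 10.

3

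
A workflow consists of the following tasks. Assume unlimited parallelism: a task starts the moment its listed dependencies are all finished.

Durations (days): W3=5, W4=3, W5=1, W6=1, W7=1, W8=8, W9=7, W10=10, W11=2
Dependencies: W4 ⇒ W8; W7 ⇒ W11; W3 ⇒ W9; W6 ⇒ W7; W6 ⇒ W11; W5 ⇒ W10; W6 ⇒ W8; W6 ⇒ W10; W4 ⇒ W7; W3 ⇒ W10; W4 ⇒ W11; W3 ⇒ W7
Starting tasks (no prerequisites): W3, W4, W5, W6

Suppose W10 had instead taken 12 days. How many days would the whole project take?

Critical path before the change: W3→W10 = 5+10 = 15 giving 15 days.
W10 is on the critical path; changing it to 12 makes that path 17 days.
That remains the longest chain; total 17 days.

17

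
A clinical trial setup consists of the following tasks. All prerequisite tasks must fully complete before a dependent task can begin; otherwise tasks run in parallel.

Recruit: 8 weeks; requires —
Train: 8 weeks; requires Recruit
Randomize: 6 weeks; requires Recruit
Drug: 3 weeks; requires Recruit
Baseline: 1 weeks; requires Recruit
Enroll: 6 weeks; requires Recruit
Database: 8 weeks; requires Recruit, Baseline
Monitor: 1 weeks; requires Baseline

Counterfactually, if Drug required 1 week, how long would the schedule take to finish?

17

Baseline: Recruit→Baseline→Database = 8+1+8 = 17 → 17 weeks.
Drug is off the critical path — its longest chain is 11 weeks, giving 6 of slack.
The critical path is still Recruit→Baseline→Database; finish is now 17 weeks.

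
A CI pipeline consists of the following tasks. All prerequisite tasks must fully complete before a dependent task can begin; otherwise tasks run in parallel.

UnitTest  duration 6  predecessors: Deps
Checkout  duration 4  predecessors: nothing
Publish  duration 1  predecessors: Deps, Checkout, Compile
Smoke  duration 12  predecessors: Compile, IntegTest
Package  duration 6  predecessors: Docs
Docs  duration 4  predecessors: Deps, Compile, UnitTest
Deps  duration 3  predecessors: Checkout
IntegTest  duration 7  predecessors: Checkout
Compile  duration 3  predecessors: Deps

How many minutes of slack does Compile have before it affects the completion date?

The longest chain is Checkout→Deps→UnitTest→Docs→Package = 4+3+6+4+6 = 23; overall finish 23 minutes.
The longest chain containing Compile totals 22 minutes.
Float = 23 − 22 = 1.

1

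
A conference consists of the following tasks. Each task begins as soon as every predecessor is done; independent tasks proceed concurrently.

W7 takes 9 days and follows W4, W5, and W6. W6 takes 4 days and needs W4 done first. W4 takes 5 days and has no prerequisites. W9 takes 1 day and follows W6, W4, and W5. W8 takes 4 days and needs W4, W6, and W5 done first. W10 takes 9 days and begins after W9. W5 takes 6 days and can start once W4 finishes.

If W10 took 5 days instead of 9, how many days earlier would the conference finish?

1

The binding path is W4→W5→W9→W10 = 5+6+1+9 = 21; finish at 21 days.
W10 is on the critical path; changing it to 5 makes that path 17 days.
The binding chain switches to W4→W5→W7 = 5+6+9 = 20; finish 20 days.
Change in finish: 20 − 21 = -1 days.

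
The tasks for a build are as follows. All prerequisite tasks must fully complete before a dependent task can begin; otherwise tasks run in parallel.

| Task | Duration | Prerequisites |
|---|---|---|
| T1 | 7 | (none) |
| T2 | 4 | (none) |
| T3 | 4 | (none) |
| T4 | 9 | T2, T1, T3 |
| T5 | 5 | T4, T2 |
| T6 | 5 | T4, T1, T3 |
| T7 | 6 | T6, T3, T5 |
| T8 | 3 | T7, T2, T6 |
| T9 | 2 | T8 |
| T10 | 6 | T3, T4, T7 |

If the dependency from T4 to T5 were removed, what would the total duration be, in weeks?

33

With the dependency in place, T1→T4→T5→T7→T10 = 7+9+5+6+6 = 33 sets the finish at 33 weeks.
Without T4→T5, T5's earliest start moves from 16 to 4.
New critical path: T1→T4→T6→T7→T10 = 7+9+5+6+6 = 33 ⇒ 33 weeks.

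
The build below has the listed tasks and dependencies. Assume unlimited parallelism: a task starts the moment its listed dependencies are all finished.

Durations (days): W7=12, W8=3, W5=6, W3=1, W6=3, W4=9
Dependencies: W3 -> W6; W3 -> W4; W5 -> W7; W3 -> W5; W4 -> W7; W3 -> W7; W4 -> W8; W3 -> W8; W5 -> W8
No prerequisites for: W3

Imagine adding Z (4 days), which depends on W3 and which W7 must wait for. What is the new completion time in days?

22

Originally the build takes 22 days.
With Z inserted, W7 now waits for max(W5, W3, W4, Z).
New critical path: W3→W4→W7 = 1+9+12 = 22 ⇒ 22 days.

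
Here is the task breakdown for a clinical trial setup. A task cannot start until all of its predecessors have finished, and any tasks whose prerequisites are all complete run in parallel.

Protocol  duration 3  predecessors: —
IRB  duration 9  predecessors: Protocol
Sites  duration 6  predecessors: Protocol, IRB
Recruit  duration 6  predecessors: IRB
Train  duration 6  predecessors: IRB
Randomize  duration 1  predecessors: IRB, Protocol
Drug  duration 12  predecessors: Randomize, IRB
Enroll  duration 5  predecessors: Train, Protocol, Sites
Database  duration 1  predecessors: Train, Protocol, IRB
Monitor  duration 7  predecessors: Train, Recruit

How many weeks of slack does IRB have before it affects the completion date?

The longest chain is Protocol→IRB→Recruit→Monitor = 3+9+6+7 = 25; overall finish 25 weeks.
Longest path through IRB: 25 weeks (earliest finish 12, latest finish 12).
Float = 25 − 25 = 0.

0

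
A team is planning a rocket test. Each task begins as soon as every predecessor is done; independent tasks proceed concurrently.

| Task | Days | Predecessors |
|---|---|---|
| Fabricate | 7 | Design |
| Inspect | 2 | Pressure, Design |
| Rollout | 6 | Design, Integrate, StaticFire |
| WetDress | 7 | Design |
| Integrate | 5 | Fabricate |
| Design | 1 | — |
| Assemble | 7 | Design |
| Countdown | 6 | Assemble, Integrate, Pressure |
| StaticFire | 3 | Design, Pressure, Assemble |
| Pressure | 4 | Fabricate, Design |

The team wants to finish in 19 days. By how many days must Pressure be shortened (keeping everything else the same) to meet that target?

2

Current finish: 21 days; target: 19.
Pressure is on every critical path, so each day cut from Pressure cuts the finish by one (this holds down to a finish of 19).
Need 21 − 19 = 2 days off Pressure → Pressure becomes 2 days, finish becomes 19.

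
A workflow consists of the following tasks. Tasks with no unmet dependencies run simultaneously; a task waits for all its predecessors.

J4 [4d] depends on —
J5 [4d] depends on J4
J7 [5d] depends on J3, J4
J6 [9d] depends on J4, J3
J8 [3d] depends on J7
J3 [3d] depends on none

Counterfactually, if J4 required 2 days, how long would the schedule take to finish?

Actual critical path: J4→J6 = 4+9 = 13 ⇒ 13 days.
J4 is on the critical path; changing it to 2 makes that path 11 days.
Now J3→J6 = 3+9 = 12 is longest, so the finish becomes 12 days.

12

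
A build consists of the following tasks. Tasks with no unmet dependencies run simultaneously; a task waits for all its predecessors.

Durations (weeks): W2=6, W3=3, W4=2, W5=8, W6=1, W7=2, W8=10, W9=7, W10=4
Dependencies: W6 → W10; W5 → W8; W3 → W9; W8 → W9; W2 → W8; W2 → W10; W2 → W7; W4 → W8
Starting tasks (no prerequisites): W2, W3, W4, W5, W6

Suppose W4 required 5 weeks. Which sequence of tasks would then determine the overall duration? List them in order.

The binding path is W5→W8→W9 = 8+10+7 = 25; finish at 25 weeks.
W4 is off the critical path — its longest chain is 19 weeks, giving 6 of slack.
The critical path is still W5→W8→W9; finish is now 25 weeks.

W5, W8, W9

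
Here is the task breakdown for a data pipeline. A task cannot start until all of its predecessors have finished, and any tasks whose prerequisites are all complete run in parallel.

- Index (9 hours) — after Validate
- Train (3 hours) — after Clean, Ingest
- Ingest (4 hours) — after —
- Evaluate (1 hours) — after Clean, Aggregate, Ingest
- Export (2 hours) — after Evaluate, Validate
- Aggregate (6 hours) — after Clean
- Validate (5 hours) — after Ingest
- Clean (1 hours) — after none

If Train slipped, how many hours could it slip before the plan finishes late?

Ingest→Validate→Index = 4+5+9 = 18 sets the makespan at 18 hours.
The longest chain containing Train totals 7 hours.
So Train can slip 18 − 7 = 11 hours.

11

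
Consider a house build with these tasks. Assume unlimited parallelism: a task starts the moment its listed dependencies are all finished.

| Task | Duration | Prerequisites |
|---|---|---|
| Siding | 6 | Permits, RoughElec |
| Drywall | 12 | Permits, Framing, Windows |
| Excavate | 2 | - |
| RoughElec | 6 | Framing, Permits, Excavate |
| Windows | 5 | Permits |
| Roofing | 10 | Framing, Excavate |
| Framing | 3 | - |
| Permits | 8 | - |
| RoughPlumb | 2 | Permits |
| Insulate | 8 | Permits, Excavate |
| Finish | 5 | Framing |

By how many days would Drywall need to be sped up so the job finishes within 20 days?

Current finish: 25 days; target: 20.
Drywall is on every critical path, so each day cut from Drywall cuts the finish by one (this holds down to a finish of 20).
Need 25 − 20 = 5 days off Drywall → Drywall becomes 7 days, finish becomes 20.

5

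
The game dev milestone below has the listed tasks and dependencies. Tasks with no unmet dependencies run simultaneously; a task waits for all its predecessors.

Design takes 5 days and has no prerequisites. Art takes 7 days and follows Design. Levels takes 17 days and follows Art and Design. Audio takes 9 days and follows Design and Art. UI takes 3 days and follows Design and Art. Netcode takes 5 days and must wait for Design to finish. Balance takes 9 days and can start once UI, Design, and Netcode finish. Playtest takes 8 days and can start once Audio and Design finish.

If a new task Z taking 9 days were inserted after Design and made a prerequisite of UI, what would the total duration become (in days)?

Originally the plan takes 29 days.
With Z inserted, UI now waits for max(Design, Art, Z).
New critical path: Design→Art→Levels = 5+7+17 = 29 ⇒ 29 days.

29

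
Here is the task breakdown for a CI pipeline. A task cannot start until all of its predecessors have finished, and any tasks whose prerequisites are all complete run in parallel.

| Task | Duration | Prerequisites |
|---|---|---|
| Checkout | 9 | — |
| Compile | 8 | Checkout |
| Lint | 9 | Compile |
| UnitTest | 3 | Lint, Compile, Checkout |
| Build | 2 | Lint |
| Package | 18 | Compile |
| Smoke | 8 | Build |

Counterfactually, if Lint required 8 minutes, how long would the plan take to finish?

As given, the longest chain is Checkout→Compile→Lint→Build→Smoke = 9+8+9+2+8 = 36, so the finish is 36 minutes.
Lint is on the critical path; changing it to 8 makes that path 35 minutes.
That remains the longest chain; total 35 minutes.

35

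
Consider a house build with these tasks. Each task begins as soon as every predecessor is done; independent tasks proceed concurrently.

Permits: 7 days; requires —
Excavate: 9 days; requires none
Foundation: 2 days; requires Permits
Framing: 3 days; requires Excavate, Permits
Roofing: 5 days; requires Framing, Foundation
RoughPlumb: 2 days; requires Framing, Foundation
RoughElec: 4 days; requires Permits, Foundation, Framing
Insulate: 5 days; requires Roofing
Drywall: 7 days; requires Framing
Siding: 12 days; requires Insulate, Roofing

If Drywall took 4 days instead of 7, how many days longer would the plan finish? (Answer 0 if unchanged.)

0

Actual critical path: Excavate→Framing→Roofing→Insulate→Siding = 9+3+5+5+12 = 34 ⇒ 34 days.
Drywall has 15 days of float (longest path through it is 19).
No other chain overtakes it, so the finish is 34 days.
Change in finish: 34 − 34 = +0 days.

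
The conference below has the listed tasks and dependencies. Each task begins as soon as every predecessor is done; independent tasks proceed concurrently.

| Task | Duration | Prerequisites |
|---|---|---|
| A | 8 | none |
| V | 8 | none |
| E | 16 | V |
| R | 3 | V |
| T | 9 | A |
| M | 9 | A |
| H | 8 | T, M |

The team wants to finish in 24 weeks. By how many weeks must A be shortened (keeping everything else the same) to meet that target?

Current finish: 25 weeks; target: 24.
A is on every critical path, so each week cut from A cuts the finish by one (this holds down to a finish of 24).
Need 25 − 24 = 1 week off A → A becomes 7 weeks, finish becomes 24.

1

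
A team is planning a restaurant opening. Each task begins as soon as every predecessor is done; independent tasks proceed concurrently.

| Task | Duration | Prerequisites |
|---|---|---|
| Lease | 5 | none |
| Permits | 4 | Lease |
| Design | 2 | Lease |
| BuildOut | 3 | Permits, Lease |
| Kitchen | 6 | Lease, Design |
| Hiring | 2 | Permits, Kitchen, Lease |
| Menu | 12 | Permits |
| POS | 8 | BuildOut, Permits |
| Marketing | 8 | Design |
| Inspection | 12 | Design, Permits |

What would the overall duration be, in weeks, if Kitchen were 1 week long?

21

Critical path before the change: Lease→Permits→Menu = 5+4+12 = 21 giving 21 weeks.
Kitchen is off the critical path — its longest chain is 15 weeks, giving 6 of slack.
The critical path is still Lease→Permits→Menu; finish is now 21 weeks.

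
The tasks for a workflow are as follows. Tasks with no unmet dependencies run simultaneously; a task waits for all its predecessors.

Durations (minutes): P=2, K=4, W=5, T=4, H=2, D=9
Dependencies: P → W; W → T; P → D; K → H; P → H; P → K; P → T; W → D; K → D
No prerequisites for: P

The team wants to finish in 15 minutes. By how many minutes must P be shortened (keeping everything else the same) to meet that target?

Current finish: 16 minutes; target: 15.
P is on every critical path, so each minute cut from P cuts the finish by one (this holds down to a finish of 15).
Need 16 − 15 = 1 minute off P → P becomes 1 minute, finish becomes 15.

1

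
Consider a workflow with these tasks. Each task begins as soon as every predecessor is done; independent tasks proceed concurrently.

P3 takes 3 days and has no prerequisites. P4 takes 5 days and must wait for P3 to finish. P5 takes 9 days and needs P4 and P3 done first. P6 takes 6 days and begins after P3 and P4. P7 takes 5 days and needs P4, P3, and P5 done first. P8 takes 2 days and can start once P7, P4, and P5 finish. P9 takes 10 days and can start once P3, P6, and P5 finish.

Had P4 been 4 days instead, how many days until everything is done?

The binding path is P3→P4→P5→P9 = 3+5+9+10 = 27; finish at 27 days.
P4 lies on that path, so at 4 days the path becomes 26 days.
The critical path is still P3→P4→P5→P9; finish is now 26 days.

26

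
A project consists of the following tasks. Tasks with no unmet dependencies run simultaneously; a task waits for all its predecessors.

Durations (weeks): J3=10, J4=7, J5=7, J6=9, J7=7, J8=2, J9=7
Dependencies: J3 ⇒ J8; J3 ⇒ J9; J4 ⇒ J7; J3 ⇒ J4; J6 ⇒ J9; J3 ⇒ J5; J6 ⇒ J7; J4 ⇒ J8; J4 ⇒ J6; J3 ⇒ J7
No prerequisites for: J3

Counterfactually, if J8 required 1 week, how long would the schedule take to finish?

33

Critical path before the change: J3→J4→J6→J7 = 10+7+9+7 = 33 giving 33 weeks.
J8 has 14 weeks of float (longest path through it is 19).
No other chain overtakes it, so the finish is 33 weeks.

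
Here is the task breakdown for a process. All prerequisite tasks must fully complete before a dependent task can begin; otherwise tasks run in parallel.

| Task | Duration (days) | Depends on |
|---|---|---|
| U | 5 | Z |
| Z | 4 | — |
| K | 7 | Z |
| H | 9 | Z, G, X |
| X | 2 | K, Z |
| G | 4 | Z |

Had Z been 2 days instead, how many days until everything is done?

20

Baseline: Z→K→X→H = 4+7+2+9 = 22 → 22 days.
Z lies on that path, so at 2 days the path becomes 20 days.
No other chain overtakes it, so the finish is 20 days.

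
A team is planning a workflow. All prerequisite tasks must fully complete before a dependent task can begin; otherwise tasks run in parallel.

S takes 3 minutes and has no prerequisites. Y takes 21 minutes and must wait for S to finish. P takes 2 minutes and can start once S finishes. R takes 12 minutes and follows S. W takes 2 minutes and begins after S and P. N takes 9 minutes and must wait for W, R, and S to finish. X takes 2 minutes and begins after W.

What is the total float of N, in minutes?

0

S→Y = 3+21 = 24 sets the makespan at 24 minutes.
The longest chain containing N totals 24 minutes.
Slack of N = 15 − 15 = 0 minutes.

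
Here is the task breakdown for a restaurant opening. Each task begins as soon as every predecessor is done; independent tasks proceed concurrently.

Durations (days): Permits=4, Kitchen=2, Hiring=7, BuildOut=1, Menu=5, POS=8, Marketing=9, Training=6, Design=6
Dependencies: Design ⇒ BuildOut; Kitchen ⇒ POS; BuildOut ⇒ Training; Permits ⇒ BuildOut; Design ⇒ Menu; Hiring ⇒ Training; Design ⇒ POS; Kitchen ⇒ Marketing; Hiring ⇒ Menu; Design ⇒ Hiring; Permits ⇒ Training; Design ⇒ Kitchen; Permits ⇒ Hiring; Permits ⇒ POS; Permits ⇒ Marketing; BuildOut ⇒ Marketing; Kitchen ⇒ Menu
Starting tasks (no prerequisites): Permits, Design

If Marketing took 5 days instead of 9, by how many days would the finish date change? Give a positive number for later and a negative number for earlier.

0

Actual critical path: Design→Hiring→Training = 6+7+6 = 19 ⇒ 19 days.
The longest path through Marketing is only 17 days, so Marketing has float 2.
The critical path is still Design→Hiring→Training; finish is now 19 days.
Change in finish: 19 − 19 = +0 days.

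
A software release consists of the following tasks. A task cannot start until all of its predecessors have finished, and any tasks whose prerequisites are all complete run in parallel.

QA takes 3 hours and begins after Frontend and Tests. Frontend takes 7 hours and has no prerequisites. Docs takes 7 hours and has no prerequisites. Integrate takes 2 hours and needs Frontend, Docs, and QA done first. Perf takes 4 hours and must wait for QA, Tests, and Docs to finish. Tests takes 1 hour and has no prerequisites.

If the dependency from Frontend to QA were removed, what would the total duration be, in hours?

Before: longest chain Frontend→QA→Perf = 7+3+4 = 14, finish 14.
Without Frontend→QA, QA's earliest start moves from 7 to 1.
New critical path: Docs→Perf = 7+4 = 11 ⇒ 11 hours.

11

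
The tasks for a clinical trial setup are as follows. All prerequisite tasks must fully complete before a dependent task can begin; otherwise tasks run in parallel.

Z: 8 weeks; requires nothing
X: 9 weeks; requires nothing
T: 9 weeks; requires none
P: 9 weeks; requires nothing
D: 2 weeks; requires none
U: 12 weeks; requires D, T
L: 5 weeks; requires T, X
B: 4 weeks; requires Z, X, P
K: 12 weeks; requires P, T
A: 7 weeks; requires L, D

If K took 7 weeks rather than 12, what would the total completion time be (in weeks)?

As given, the longest chain is P→K = 9+12 = 21, so the finish is 21 weeks.
K lies on that path, so at 7 weeks the path becomes 16 weeks.
The binding chain switches to X→L→A = 9+5+7 = 21; finish 21 weeks.

21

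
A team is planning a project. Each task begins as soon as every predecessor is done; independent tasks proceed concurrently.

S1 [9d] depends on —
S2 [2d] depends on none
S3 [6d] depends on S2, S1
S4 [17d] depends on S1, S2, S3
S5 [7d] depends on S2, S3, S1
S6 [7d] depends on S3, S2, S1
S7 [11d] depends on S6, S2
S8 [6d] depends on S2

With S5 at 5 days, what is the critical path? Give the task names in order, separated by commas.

Critical path before the change: S1→S3→S6→S7 = 9+6+7+11 = 33 giving 33 days.
The longest path through S5 is only 22 days, so S5 has float 11.
The critical path is still S1→S3→S6→S7; finish is now 33 days.

S1, S3, S6, S7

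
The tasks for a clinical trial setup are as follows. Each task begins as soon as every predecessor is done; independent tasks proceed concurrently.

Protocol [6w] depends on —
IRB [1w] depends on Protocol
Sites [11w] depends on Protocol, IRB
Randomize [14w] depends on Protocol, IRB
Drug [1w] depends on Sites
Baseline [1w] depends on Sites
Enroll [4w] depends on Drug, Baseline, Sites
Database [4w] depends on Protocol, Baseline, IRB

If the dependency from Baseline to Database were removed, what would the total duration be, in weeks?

23

With the dependency in place, Protocol→IRB→Sites→Drug→Enroll = 6+1+11+1+4 = 23 sets the finish at 23 weeks.
Without Baseline→Database, Database's earliest start moves from 19 to 7.
After: Protocol→IRB→Sites→Drug→Enroll = 6+1+11+1+4 = 23 → 23 weeks.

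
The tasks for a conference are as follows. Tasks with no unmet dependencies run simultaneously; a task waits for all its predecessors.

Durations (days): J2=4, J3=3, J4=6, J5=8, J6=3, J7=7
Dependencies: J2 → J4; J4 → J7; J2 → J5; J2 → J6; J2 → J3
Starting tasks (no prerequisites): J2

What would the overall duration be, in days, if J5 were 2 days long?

Critical path before the change: J2→J4→J7 = 4+6+7 = 17 giving 17 days.
The longest path through J5 is only 12 days, so J5 has float 5.
The critical path is still J2→J4→J7; finish is now 17 days.

17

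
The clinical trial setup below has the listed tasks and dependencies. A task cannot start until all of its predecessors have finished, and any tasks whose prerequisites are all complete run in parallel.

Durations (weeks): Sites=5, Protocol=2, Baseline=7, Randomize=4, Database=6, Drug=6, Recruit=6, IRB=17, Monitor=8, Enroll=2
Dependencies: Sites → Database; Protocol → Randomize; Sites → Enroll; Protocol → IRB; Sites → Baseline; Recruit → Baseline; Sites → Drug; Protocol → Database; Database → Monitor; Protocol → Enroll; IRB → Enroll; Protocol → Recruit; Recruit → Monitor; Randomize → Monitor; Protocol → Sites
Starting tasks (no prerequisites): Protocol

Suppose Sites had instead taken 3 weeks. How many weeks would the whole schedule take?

The binding path is Protocol→Sites→Database→Monitor = 2+5+6+8 = 21; finish at 21 weeks.
Sites is on the critical path; changing it to 3 makes that path 19 weeks.
Now Protocol→IRB→Enroll = 2+17+2 = 21 is longest, so the finish becomes 21 weeks.

21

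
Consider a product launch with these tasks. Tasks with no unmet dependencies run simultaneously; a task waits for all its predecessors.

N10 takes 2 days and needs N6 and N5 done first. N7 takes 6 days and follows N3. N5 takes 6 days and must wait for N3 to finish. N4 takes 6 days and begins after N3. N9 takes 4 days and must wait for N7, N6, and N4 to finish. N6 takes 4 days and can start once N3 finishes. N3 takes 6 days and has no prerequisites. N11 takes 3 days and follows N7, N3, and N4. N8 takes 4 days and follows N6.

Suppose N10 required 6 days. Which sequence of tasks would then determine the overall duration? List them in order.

Actual critical path: N3→N4→N9 = 6+6+4 = 16 ⇒ 16 days.
N10 has 2 days of float (longest path through it is 14).
The binding chain switches to N3→N5→N10 = 6+6+6 = 18; finish 18 days.

N3, N5, N10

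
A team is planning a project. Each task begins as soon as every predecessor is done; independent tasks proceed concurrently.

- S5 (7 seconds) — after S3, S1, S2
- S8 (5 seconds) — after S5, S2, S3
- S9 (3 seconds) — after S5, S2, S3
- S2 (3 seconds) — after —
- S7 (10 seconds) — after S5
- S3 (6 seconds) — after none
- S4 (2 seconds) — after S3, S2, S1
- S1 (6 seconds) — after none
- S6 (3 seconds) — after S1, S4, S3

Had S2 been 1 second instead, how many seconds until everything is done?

Baseline: S1→S5→S7 = 6+7+10 = 23 → 23 seconds.
The longest path through S2 is only 20 seconds, so S2 has float 3.
No other chain overtakes it, so the finish is 23 seconds.

23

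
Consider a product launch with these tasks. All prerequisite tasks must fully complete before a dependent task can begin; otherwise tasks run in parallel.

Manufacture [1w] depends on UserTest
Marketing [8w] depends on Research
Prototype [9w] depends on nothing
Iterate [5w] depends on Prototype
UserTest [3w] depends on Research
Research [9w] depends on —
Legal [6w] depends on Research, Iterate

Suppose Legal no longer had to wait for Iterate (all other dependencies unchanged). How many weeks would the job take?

17

Original critical path: Prototype→Iterate→Legal = 9+5+6 = 20 ⇒ 20 weeks.
Without Iterate→Legal, Legal's earliest start moves from 14 to 9.
New critical path: Research→Marketing = 9+8 = 17 ⇒ 17 weeks.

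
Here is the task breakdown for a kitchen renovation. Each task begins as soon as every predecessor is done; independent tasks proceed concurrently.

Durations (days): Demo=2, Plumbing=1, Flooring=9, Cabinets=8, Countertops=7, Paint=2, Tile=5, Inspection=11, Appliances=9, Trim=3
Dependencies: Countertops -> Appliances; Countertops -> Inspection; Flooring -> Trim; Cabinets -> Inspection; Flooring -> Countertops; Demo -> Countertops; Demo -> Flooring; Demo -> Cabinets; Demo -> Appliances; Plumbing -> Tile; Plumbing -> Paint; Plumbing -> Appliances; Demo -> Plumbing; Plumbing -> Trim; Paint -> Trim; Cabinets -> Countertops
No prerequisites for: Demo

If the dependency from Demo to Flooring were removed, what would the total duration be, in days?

28

With the dependency in place, Demo→Flooring→Countertops→Inspection = 2+9+7+11 = 29 sets the finish at 29 days.
Without Demo→Flooring, Flooring's earliest start moves from 2 to 0.
After: Demo→Cabinets→Countertops→Inspection = 2+8+7+11 = 28 → 28 days.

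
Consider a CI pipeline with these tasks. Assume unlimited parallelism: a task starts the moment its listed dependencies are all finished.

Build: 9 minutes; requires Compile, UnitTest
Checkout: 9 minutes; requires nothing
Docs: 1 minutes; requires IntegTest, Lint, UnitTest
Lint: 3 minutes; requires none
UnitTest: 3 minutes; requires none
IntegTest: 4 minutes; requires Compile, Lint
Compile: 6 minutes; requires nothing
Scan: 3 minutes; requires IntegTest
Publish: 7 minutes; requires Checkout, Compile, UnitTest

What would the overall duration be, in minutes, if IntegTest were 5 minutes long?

The binding path is Checkout→Publish = 9+7 = 16; finish at 16 minutes.
The longest path through IntegTest is only 13 minutes, so IntegTest has float 3.
The critical path is still Checkout→Publish; finish is now 16 minutes.

16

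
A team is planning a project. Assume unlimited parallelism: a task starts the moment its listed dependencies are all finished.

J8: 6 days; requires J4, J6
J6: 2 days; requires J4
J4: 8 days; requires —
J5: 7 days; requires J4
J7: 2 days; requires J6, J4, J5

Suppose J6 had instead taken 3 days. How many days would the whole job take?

The binding path is J4→J5→J7 = 8+7+2 = 17; finish at 17 days.
J6 is off the critical path — its longest chain is 16 days, giving 1 of slack.
That remains the longest chain; total 17 days.

17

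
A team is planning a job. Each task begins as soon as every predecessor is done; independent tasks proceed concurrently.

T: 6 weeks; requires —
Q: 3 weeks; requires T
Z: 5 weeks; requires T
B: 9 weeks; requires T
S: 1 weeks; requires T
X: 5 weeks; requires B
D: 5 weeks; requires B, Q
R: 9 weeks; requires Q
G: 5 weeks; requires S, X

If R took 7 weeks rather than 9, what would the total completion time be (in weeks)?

The binding path is T→B→X→G = 6+9+5+5 = 25; finish at 25 weeks.
R is off the critical path — its longest chain is 18 weeks, giving 7 of slack.
No other chain overtakes it, so the finish is 25 weeks.

25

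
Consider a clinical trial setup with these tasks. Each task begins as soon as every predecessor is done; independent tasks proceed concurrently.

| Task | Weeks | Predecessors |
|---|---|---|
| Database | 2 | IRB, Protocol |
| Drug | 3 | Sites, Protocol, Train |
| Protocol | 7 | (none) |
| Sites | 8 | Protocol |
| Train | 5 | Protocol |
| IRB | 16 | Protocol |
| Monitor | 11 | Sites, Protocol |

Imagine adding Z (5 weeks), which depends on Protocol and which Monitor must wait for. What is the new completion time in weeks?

Originally the project takes 26 weeks.
With Z inserted, Monitor now waits for max(Sites, Protocol, Z).
New critical path: Protocol→Sites→Monitor = 7+8+11 = 26 ⇒ 26 weeks.

26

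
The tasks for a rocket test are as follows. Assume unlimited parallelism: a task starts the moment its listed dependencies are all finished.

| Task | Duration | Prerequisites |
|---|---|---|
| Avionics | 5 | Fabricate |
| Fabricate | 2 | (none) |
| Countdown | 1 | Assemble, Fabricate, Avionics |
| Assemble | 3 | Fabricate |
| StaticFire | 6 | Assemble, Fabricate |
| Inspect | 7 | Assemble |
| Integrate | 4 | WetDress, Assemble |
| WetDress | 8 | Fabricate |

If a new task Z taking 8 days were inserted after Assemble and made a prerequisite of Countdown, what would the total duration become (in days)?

Originally the plan takes 14 days.
With Z inserted, Countdown now waits for max(Assemble, Fabricate, Avionics, Z).
New critical path: Fabricate→Assemble→Z→Countdown = 2+3+8+1 = 14 ⇒ 14 days.

14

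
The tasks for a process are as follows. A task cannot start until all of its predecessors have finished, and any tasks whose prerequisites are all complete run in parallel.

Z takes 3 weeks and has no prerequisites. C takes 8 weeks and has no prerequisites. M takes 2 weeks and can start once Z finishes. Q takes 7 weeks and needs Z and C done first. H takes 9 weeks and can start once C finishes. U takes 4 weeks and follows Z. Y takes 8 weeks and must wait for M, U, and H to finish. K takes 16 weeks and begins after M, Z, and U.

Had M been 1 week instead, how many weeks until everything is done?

25

As given, the longest chain is C→H→Y = 8+9+8 = 25, so the finish is 25 weeks.
M has 4 weeks of float (longest path through it is 21).
No other chain overtakes it, so the finish is 25 weeks.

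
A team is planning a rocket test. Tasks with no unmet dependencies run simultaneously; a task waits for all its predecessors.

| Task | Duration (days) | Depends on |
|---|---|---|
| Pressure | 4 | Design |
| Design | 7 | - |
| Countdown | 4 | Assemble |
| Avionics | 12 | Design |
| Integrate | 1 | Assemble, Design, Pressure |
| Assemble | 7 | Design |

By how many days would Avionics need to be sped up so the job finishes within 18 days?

Current finish: 19 days; target: 18.
Avionics is on every critical path, so each day cut from Avionics cuts the finish by one (this holds down to a finish of 18).
Need 19 − 18 = 1 day off Avionics → Avionics becomes 11 days, finish becomes 18.

1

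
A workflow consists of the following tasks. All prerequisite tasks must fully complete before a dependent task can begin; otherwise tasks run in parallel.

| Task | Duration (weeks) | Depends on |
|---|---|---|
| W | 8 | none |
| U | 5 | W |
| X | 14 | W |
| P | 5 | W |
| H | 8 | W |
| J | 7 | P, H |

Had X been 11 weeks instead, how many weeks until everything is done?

Critical path before the change: W→H→J = 8+8+7 = 23 giving 23 weeks.
X has 1 week of float (longest path through it is 22).
No other chain overtakes it, so the finish is 23 weeks.

23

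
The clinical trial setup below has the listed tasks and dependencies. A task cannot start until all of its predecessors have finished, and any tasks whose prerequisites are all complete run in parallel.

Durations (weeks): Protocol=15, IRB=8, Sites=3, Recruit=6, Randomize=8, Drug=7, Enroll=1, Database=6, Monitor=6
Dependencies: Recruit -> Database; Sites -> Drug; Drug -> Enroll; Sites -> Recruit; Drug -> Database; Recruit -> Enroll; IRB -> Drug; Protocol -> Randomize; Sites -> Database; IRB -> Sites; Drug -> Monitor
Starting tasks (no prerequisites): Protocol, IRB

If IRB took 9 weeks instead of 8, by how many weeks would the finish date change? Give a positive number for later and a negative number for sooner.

Actual critical path: IRB→Sites→Drug→Database = 8+3+7+6 = 24 ⇒ 24 weeks.
IRB lies on that path, so at 9 weeks the path becomes 25 weeks.
No other chain overtakes it, so the finish is 25 weeks.
Change in finish: 25 − 24 = +1 weeks.

1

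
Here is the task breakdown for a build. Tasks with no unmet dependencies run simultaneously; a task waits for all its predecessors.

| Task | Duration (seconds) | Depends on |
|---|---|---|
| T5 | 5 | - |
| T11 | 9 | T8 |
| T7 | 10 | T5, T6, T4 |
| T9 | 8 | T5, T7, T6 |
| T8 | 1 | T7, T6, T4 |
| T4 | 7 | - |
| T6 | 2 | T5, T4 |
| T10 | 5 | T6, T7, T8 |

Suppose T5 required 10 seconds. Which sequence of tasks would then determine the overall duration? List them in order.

The binding path is T4→T6→T7→T8→T11 = 7+2+10+1+9 = 29; finish at 29 seconds.
The longest path through T5 is only 27 seconds, so T5 has float 2.
Now T5→T6→T7→T8→T11 = 10+2+10+1+9 = 32 is longest, so the finish becomes 32 seconds.

T5, T6, T7, T8, T11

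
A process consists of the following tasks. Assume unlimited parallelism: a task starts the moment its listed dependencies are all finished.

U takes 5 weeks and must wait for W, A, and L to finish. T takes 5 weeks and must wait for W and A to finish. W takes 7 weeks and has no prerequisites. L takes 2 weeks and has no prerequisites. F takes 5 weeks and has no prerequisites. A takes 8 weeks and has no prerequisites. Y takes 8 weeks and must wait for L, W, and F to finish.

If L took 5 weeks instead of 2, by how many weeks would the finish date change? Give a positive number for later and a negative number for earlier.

0

Actual critical path: W→Y = 7+8 = 15 ⇒ 15 weeks.
L is off the critical path — its longest chain is 10 weeks, giving 5 of slack.
No other chain overtakes it, so the finish is 15 weeks.
Change in finish: 15 − 15 = +0 weeks.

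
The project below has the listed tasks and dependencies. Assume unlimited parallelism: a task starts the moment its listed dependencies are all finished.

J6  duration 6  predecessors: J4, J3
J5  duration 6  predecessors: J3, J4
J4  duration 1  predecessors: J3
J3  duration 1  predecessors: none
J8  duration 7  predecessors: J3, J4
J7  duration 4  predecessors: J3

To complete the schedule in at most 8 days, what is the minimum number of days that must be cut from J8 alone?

Current finish: 9 days; target: 8.
J8 is on every critical path, so each day cut from J8 cuts the finish by one (this holds down to a finish of 8).
Need 9 − 8 = 1 day off J8 → J8 becomes 6 days, finish becomes 8.

1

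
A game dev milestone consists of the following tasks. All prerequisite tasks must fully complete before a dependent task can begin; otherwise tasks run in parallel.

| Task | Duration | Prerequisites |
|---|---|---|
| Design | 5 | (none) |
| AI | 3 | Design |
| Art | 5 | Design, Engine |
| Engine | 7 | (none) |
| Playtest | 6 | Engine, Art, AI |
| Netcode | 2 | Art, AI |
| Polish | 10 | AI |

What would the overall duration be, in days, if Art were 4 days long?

As given, the longest chain is Engine→Art→Playtest = 7+5+6 = 18, so the finish is 18 days.
Since Art is critical, the -1 change carries straight to that chain (now 17 days).
The binding chain switches to Design→AI→Polish = 5+3+10 = 18; finish 18 days.

18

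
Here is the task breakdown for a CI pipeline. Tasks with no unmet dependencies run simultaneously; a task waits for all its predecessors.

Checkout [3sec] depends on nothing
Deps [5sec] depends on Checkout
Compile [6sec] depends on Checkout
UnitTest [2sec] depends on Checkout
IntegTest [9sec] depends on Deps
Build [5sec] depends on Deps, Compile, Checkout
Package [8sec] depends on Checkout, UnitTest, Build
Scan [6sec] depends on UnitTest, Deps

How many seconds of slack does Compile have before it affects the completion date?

0

The longest chain is Checkout→Compile→Build→Package = 3+6+5+8 = 22; overall finish 22 seconds.
The longest chain containing Compile totals 22 seconds.
Float = 22 − 22 = 0.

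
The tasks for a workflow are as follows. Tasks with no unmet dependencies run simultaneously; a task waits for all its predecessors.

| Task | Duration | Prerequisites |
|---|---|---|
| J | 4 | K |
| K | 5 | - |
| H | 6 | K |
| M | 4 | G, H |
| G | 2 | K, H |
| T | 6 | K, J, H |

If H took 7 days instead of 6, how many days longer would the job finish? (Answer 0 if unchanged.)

Baseline: K→H→T = 5+6+6 = 17 → 17 days.
H is on the critical path; changing it to 7 makes that path 18 days.
The critical path is still K→H→T; finish is now 18 days.
Change in finish: 18 − 17 = +1 days.

1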